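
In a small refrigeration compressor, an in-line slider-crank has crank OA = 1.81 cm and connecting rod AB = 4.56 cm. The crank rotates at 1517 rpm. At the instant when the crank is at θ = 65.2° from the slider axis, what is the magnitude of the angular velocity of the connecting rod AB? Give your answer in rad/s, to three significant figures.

28.4

ω = 158.9 rad/s (converted from 1517 rpm).
The rod makes angle φ with the slider axis where L sinφ = r sinθ; differentiating, L cosφ·φ̇ = r ω cosθ.
L cosφ = √(L² − r² sin²θ) = 0.042537 m.
|ω_rod| = r ω |cosθ| / √(L² − r² sin²θ) = 0.0181·158.9·0.41945/0.042537 = 28.354 rad/s.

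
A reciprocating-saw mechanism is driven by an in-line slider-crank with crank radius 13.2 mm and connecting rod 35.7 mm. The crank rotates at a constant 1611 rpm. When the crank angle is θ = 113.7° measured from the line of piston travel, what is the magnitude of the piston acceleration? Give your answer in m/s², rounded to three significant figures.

ω = 2π·1611/60 = 168.7 rad/s
x(θ) = r cosθ + √(L² − r² sin²θ); with ω constant, a = ω²·d²x/dθ².
d²x/dθ² = −r cosθ − r²(cos2θ)/√u − r⁴ sin²2θ/(4u^{3/2}),  u = L² − r² sin²θ = 0.0011284 m².
Substituting r = 0.0132 m, L = 0.0357 m, θ = 113.7°: d²x/dθ² = +0.0087082 m.
a = ω²·d²x/dθ² = (168.7)²·(+0.0087082) = +247.84 m/s²;  |a| = 247.84 m/s².

248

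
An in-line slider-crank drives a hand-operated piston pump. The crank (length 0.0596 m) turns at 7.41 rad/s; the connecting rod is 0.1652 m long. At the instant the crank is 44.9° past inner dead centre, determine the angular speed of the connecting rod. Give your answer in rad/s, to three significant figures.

ω = 7.41 rad/s
The rod makes angle φ with the slider axis where L sinφ = r sinθ; differentiating, L cosφ·φ̇ = r ω cosθ.
L cosφ = √(L² − r² sin²θ) = 0.15975 m.
|ω_rod| = r ω |cosθ| / √(L² − r² sin²θ) = 0.0596·7.41·0.70834/0.15975 = 1.9582 rad/s.

1.96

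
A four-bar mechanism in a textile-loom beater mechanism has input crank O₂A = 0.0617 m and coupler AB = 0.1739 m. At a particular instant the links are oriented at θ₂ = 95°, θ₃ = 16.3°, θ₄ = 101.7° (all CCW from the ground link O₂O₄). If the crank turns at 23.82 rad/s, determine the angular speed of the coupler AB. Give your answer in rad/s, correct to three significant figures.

0.989

ω₂ = 23.82 rad/s
Differentiating the loop-closure r₂e^{iθ₂}+r₃e^{iθ₃}=r₁+r₄e^{iθ₄} gives r₂ω₂e^{iθ₂}+r₃ω₃e^{iθ₃}=r₄ω₄e^{iθ₄}.
Eliminating the other unknown: ω₃ = r₂ω₂ sin(θ₄−θ₂) / [r₃ sin(θ₃−θ₄)].
Numerator sine = +0.11667; denominator sine = -0.99678.
Result = 0.0617·23.82·(+0.11667) / (0.1739·(-0.99678)) = -0.98921 rad/s; magnitude 0.98921 rad/s.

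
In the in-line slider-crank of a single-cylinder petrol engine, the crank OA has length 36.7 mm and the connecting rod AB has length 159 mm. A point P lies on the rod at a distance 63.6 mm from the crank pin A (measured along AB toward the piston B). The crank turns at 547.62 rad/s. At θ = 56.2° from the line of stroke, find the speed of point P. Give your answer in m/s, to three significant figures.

18.8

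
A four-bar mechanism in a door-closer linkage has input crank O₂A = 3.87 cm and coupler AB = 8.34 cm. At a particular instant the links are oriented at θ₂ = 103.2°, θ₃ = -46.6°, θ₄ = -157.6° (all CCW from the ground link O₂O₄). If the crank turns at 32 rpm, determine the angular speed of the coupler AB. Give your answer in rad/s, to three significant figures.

1.64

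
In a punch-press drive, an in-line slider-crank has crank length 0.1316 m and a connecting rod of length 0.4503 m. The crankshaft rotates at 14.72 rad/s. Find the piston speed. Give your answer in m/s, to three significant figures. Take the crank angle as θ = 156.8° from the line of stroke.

ω = 14.72 rad/s
For an in-line slider-crank, x = r cosθ + √(L² − r² sin²θ), so v = −rω sinθ·[1 + r cosθ/√(L² − r² sin²θ)].
With r = 0.1316 m, L = 0.4503 m, θ = 156.8°: √(L² − r² sin²θ) = 0.44731 m.
v = −0.1316·14.72·0.39394·[1 + 0.1316·-0.91914/0.44731] = -0.55676 m/s.
|v| = 0.55676 m/s.

0.557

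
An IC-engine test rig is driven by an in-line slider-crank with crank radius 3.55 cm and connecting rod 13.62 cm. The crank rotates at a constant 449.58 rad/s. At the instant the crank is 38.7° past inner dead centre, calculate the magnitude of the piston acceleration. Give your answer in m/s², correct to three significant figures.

6040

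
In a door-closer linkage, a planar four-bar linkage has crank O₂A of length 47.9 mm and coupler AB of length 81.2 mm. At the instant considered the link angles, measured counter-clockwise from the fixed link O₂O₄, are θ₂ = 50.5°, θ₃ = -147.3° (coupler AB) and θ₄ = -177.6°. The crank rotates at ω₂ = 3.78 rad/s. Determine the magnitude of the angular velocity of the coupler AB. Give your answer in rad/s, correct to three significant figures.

3.29

ω₂ = 3.78 rad/s
Differentiating the loop-closure r₂e^{iθ₂}+r₃e^{iθ₃}=r₁+r₄e^{iθ₄} gives r₂ω₂e^{iθ₂}+r₃ω₃e^{iθ₃}=r₄ω₄e^{iθ₄}.
Eliminating the other unknown: ω₃ = r₂ω₂ sin(θ₄−θ₂) / [r₃ sin(θ₃−θ₄)].
Numerator sine = +0.74431; denominator sine = +0.50453.
Result = 0.0479·3.78·(+0.74431) / (0.0812·(+0.50453)) = +3.2896 rad/s; magnitude 3.2896 rad/s.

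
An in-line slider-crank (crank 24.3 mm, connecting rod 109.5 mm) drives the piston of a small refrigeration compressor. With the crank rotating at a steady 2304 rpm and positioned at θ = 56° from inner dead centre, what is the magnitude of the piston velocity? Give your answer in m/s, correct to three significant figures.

ω = 2π·2304/60 = 241.3 rad/s
For an in-line slider-crank, x = r cosθ + √(L² − r² sin²θ), so v = −rω sinθ·[1 + r cosθ/√(L² − r² sin²θ)].
With r = 0.0243 m, L = 0.1095 m, θ = 56°: √(L² − r² sin²θ) = 0.10763 m.
v = −0.0243·241.3·0.82904·[1 + 0.0243·0.55919/0.10763] = -5.4743 m/s.
|v| = 5.4743 m/s.

5.47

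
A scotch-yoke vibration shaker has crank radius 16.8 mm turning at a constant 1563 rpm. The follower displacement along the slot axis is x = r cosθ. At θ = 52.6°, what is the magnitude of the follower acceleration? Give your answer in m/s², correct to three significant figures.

273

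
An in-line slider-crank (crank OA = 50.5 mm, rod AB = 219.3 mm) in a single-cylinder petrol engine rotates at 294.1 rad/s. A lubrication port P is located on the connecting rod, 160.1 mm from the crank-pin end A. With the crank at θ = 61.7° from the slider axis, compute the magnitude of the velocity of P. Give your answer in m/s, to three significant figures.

ω = 294.1 rad/s.  Crank-pin speed |V_A| = rω = 14.852 m/s, perpendicular to OA.
Rod angle: sinφ = −(r/L) sinθ ⇒ φ = -11.698°; ω_rod = −rω cosθ/√(L²−r²sin²θ) = -32.789 rad/s.
V_P = V_A + ω_rod × AP, with AP = 0.1601 m along the rod.
Components: V_Px = −rω sinθ − a·ω_rod·sinφ = -14.141 m/s;  V_Py = rω cosθ + a·ω_rod·cosφ = +1.9008 m/s.
|V_P| = √(V_Px² + V_Py²) = 14.268 m/s.

14.3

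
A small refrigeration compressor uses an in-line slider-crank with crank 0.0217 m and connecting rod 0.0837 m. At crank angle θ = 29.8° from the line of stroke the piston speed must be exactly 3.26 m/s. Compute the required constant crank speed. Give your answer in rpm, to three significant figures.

For an in-line slider-crank, |v_piston| = rω|sinθ|·[1 + r cosθ/√(L² − r² sin²θ)].
With r = 0.0217 m, L = 0.0837 m, θ = 29.8°: the bracketed kinematic factor |dx/dθ| = 0.013231 m.
ω = v/|dx/dθ| = 3.26/0.013231 = 246.39 rad/s.
N = 60ω/(2π) = 2352.9 rpm.

2350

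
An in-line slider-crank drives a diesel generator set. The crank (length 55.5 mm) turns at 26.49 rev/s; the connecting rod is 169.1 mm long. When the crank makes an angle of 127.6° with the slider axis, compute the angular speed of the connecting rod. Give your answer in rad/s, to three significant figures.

ω = 166.4 rad/s (converted from 26.49 rev/s).
The rod makes angle φ with the slider axis where L sinφ = r sinθ; differentiating, L cosφ·φ̇ = r ω cosθ.
L cosφ = √(L² − r² sin²θ) = 0.16328 m.
|ω_rod| = r ω |cosθ| / √(L² − r² sin²θ) = 0.0555·166.4·0.61015/0.16328 = 34.518 rad/s.

34.5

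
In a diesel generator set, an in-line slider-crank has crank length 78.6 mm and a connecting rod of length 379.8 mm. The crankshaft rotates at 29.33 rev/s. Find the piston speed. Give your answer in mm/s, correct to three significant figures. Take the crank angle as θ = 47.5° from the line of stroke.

ω = 2π·29.3 = 184.3 rad/s
For an in-line slider-crank, x = r cosθ + √(L² − r² sin²θ), so v = −rω sinθ·[1 + r cosθ/√(L² − r² sin²θ)].
With r = 0.0786 m, L = 0.3798 m, θ = 47.5°: √(L² − r² sin²θ) = 0.37535 m.
v = −0.0786·184.3·0.73728·[1 + 0.0786·0.67559/0.37535] = -12.19 m/s.
|v| = 12.19 m/s = 12190 mm/s.

12200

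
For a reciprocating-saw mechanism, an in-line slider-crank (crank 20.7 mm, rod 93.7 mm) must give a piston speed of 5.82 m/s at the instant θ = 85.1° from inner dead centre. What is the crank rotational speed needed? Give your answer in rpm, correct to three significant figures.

For an in-line slider-crank, |v_piston| = rω|sinθ|·[1 + r cosθ/√(L² − r² sin²θ)].
With r = 0.0207 m, L = 0.0937 m, θ = 85.1°: the bracketed kinematic factor |dx/dθ| = 0.021023 m.
ω = v/|dx/dθ| = 5.82/0.021023 = 276.84 rad/s.
N = 60ω/(2π) = 2643.6 rpm.

2640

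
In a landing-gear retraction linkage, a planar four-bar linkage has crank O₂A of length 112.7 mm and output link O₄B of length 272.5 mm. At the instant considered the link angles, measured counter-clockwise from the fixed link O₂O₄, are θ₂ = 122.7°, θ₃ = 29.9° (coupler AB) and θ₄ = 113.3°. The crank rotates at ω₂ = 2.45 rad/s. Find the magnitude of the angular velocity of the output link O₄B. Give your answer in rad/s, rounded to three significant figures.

ω₂ = 2.45 rad/s
Differentiating the loop-closure r₂e^{iθ₂}+r₃e^{iθ₃}=r₁+r₄e^{iθ₄} gives r₂ω₂e^{iθ₂}+r₃ω₃e^{iθ₃}=r₄ω₄e^{iθ₄}.
Eliminating the other unknown: ω₄ = r₂ω₂ sin(θ₂−θ₃) / [r₄ sin(θ₄−θ₃)].
Numerator sine = +0.99881; denominator sine = +0.99337.
Result = 0.1127·2.45·(+0.99881) / (0.2725·(+0.99337)) = +1.0188 rad/s; magnitude 1.0188 rad/s.

1.02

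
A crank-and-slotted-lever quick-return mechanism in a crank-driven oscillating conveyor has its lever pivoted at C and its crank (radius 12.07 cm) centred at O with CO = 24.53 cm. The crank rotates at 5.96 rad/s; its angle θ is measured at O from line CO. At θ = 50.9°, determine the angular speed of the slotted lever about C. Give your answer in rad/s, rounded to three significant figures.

ω = 5.96 rad/s
Crank pin A relative to C: A = (d + r cosθ, r sinθ); lever angle φ = atan2(r sinθ, d + r cosθ).
Differentiating tanφ: φ̇ = rω(d cosθ + r)/(d² + r² + 2dr cosθ).
d² + r² + 2dr cosθ = |CA|² = 0.112086 m²;  d cosθ + r = +0.2754 m.
|ω_lever| = |0.1207·5.96·+0.2754| / 0.112086 = 1.7676 rad/s.

1.77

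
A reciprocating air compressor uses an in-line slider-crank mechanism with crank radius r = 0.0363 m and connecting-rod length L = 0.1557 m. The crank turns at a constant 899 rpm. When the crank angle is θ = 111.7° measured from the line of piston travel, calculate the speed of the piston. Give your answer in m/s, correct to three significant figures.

ω = 2π·899/60 = 94.14 rad/s
For an in-line slider-crank, x = r cosθ + √(L² − r² sin²θ), so v = −rω sinθ·[1 + r cosθ/√(L² − r² sin²θ)].
With r = 0.0363 m, L = 0.1557 m, θ = 111.7°: √(L² − r² sin²θ) = 0.152 m.
v = −0.0363·94.14·0.92913·[1 + 0.0363·-0.36975/0.152] = -2.8948 m/s.
|v| = 2.8948 m/s.

2.89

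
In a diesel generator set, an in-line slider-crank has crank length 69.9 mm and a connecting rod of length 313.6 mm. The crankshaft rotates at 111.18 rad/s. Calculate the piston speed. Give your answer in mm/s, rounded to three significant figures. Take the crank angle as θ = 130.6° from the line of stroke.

5030

ω = 111.2 rad/s
For an in-line slider-crank, x = r cosθ + √(L² − r² sin²θ), so v = −rω sinθ·[1 + r cosθ/√(L² − r² sin²θ)].
With r = 0.0699 m, L = 0.3136 m, θ = 130.6°: √(L² − r² sin²θ) = 0.30908 m.
v = −0.0699·111.2·0.75927·[1 + 0.0699·-0.65077/0.30908] = -5.0322 m/s.
|v| = 5.0322 m/s = 5032.2 mm/s.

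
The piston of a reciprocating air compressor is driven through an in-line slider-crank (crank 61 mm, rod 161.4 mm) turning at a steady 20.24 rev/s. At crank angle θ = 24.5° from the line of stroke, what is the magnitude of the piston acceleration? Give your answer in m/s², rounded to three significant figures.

1150

ω = 2π·20.2 = 127.2 rad/s
x(θ) = r cosθ + √(L² − r² sin²θ); with ω constant, a = ω²·d²x/dθ².
d²x/dθ² = −r cosθ − r²(cos2θ)/√u − r⁴ sin²2θ/(4u^{3/2}),  u = L² − r² sin²θ = 0.0254101 m².
Substituting r = 0.061 m, L = 0.1614 m, θ = 24.5°: d²x/dθ² = -0.071309 m.
a = ω²·d²x/dθ² = (127.2)²·(-0.071309) = -1153.3 m/s²;  |a| = 1153.3 m/s².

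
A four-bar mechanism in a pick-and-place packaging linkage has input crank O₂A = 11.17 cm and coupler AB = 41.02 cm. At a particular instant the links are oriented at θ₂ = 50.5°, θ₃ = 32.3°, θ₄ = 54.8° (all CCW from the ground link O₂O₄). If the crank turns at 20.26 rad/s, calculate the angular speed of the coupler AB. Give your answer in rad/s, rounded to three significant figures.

ω₂ = 20.26 rad/s
Differentiating the loop-closure r₂e^{iθ₂}+r₃e^{iθ₃}=r₁+r₄e^{iθ₄} gives r₂ω₂e^{iθ₂}+r₃ω₃e^{iθ₃}=r₄ω₄e^{iθ₄}.
Eliminating the other unknown: ω₃ = r₂ω₂ sin(θ₄−θ₂) / [r₃ sin(θ₃−θ₄)].
Numerator sine = +0.07498; denominator sine = -0.38268.
Result = 0.1117·20.26·(+0.07498) / (0.4102·(-0.38268)) = -1.0809 rad/s; magnitude 1.0809 rad/s.

1.08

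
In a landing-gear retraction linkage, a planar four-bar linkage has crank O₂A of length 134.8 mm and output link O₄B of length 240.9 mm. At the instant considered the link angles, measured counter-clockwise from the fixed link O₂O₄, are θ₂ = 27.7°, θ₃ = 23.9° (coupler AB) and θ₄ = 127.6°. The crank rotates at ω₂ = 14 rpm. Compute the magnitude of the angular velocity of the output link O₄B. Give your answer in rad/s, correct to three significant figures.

ω₂ = 1.466 rad/s (from 14 rpm).
Differentiating the loop-closure r₂e^{iθ₂}+r₃e^{iθ₃}=r₁+r₄e^{iθ₄} gives r₂ω₂e^{iθ₂}+r₃ω₃e^{iθ₃}=r₄ω₄e^{iθ₄}.
Eliminating the other unknown: ω₄ = r₂ω₂ sin(θ₂−θ₃) / [r₄ sin(θ₄−θ₃)].
Numerator sine = +0.06627; denominator sine = +0.97155.
Result = 0.1348·1.466·(+0.06627) / (0.2409·(+0.97155)) = +0.055961 rad/s; magnitude 0.055961 rad/s.

0.0560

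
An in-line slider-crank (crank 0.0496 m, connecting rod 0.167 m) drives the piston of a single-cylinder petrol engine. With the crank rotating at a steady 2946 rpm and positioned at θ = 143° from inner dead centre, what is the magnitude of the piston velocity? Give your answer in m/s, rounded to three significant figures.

6.99

ω = 2π·2946/60 = 308.5 rad/s
For an in-line slider-crank, x = r cosθ + √(L² − r² sin²θ), so v = −rω sinθ·[1 + r cosθ/√(L² − r² sin²θ)].
With r = 0.0496 m, L = 0.167 m, θ = 143°: √(L² − r² sin²θ) = 0.16431 m.
v = −0.0496·308.5·0.60182·[1 + 0.0496·-0.79864/0.16431] = -6.9888 m/s.
|v| = 6.9888 m/s.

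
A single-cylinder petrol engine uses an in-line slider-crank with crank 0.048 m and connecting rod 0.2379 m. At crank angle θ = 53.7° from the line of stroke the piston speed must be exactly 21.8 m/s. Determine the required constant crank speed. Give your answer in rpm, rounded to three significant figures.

For an in-line slider-crank, |v_piston| = rω|sinθ|·[1 + r cosθ/√(L² − r² sin²θ)].
With r = 0.048 m, L = 0.2379 m, θ = 53.7°: the bracketed kinematic factor |dx/dθ| = 0.043368 m.
ω = v/|dx/dθ| = 21.8/0.043368 = 502.68 rad/s.
N = 60ω/(2π) = 4800.2 rpm.

4800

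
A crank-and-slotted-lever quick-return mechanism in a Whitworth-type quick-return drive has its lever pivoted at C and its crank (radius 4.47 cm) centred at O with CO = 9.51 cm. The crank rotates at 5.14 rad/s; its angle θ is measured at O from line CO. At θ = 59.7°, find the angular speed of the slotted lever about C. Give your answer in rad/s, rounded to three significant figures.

1.39

ω = 5.14 rad/s
Crank pin A relative to C: A = (d + r cosθ, r sinθ); lever angle φ = atan2(r sinθ, d + r cosθ).
Differentiating tanφ: φ̇ = rω(d cosθ + r)/(d² + r² + 2dr cosθ).
d² + r² + 2dr cosθ = |CA|² = 0.0153316 m²;  d cosθ + r = +0.092681 m.
|ω_lever| = |0.0447·5.14·+0.092681| / 0.0153316 = 1.3889 rad/s.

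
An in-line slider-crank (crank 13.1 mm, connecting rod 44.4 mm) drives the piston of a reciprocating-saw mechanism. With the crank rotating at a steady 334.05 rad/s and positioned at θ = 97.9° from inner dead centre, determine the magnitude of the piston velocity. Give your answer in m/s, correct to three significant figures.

ω = 334.1 rad/s
For an in-line slider-crank, x = r cosθ + √(L² − r² sin²θ), so v = −rω sinθ·[1 + r cosθ/√(L² − r² sin²θ)].
With r = 0.0131 m, L = 0.0444 m, θ = 97.9°: √(L² − r² sin²θ) = 0.042462 m.
v = −0.0131·334.1·0.99051·[1 + 0.0131·-0.13744/0.042462] = -4.1507 m/s.
|v| = 4.1507 m/s.

4.15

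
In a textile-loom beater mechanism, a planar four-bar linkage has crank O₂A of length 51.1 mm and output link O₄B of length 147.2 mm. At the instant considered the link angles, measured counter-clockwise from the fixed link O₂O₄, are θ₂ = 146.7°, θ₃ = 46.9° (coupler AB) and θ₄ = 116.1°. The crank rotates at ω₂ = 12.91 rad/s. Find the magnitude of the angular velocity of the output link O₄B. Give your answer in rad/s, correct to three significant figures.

ω₂ = 12.91 rad/s
Differentiating the loop-closure r₂e^{iθ₂}+r₃e^{iθ₃}=r₁+r₄e^{iθ₄} gives r₂ω₂e^{iθ₂}+r₃ω₃e^{iθ₃}=r₄ω₄e^{iθ₄}.
Eliminating the other unknown: ω₄ = r₂ω₂ sin(θ₂−θ₃) / [r₄ sin(θ₄−θ₃)].
Numerator sine = +0.98541; denominator sine = +0.93483.
Result = 0.0511·12.91·(+0.98541) / (0.1472·(+0.93483)) = +4.7242 rad/s; magnitude 4.7242 rad/s.

4.72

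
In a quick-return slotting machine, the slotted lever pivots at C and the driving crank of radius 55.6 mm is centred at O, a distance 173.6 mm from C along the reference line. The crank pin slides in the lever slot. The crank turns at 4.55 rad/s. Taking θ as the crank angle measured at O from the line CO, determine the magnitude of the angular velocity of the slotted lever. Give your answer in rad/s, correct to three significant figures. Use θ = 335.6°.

1.06

ω = 4.55 rad/s
Crank pin A relative to C: A = (d + r cosθ, r sinθ); lever angle φ = atan2(r sinθ, d + r cosθ).
Differentiating tanφ: φ̇ = rω(d cosθ + r)/(d² + r² + 2dr cosθ).
d² + r² + 2dr cosθ = |CA|² = 0.0508084 m²;  d cosθ + r = +0.21369 m.
|ω_lever| = |0.0556·4.55·+0.21369| / 0.0508084 = 1.064 rad/s.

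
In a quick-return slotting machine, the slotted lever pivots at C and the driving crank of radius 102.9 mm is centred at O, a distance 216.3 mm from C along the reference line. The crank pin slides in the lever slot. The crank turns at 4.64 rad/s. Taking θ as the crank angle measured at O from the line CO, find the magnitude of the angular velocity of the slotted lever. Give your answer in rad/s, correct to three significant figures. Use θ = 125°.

0.317

ω = 4.64 rad/s
Crank pin A relative to C: A = (d + r cosθ, r sinθ); lever angle φ = atan2(r sinθ, d + r cosθ).
Differentiating tanφ: φ̇ = rω(d cosθ + r)/(d² + r² + 2dr cosθ).
d² + r² + 2dr cosθ = |CA|² = 0.0318416 m²;  d cosθ + r = -0.021165 m.
|ω_lever| = |0.1029·4.64·-0.021165| / 0.0318416 = 0.31736 rad/s.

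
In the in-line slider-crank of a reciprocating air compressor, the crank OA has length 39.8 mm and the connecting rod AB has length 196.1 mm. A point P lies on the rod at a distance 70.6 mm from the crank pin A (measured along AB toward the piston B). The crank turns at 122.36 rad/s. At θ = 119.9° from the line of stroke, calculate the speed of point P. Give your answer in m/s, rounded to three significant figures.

4.35

ω = 122.4 rad/s.  Crank-pin speed |V_A| = rω = 4.8699 m/s, perpendicular to OA.
Rod angle: sinφ = −(r/L) sinθ ⇒ φ = -10.134°; ω_rod = −rω cosθ/√(L²−r²sin²θ) = +12.576 rad/s.
V_P = V_A + ω_rod × AP, with AP = 0.0706 m along the rod.
Components: V_Px = −rω sinθ − a·ω_rod·sinφ = -4.0655 m/s;  V_Py = rω cosθ + a·ω_rod·cosφ = -1.5536 m/s.
|V_P| = √(V_Px² + V_Py²) = 4.3523 m/s.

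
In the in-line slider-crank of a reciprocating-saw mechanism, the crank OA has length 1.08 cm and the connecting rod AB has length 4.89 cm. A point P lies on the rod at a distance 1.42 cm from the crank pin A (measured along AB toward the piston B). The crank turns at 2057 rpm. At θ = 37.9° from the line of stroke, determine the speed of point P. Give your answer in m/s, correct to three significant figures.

ω = 215.4 rad/s.  Crank-pin speed |V_A| = rω = 2.3264 m/s, perpendicular to OA.
Rod angle: sinφ = −(r/L) sinθ ⇒ φ = -7.797°; ω_rod = −rω cosθ/√(L²−r²sin²θ) = -37.891 rad/s.
V_P = V_A + ω_rod × AP, with AP = 0.0142 m along the rod.
Components: V_Px = −rω sinθ − a·ω_rod·sinφ = -1.5021 m/s;  V_Py = rω cosθ + a·ω_rod·cosφ = +1.3027 m/s.
|V_P| = √(V_Px² + V_Py²) = 1.9883 m/s.

1.99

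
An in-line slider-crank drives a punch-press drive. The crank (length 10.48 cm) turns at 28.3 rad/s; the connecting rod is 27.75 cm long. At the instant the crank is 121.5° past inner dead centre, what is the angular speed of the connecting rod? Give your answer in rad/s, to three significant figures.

ω = 28.3 rad/s
The rod makes angle φ with the slider axis where L sinφ = r sinθ; differentiating, L cosφ·φ̇ = r ω cosθ.
L cosφ = √(L² − r² sin²θ) = 0.26272 m.
|ω_rod| = r ω |cosθ| / √(L² − r² sin²θ) = 0.1048·28.3·0.52250/0.26272 = 5.8985 rad/s.

5.90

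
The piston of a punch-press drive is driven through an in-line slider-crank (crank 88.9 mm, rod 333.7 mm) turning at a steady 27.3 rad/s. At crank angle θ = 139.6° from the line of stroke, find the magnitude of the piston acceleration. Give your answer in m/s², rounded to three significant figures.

ω = 27.3 rad/s
x(θ) = r cosθ + √(L² − r² sin²θ); with ω constant, a = ω²·d²x/dθ².
d²x/dθ² = −r cosθ − r²(cos2θ)/√u − r⁴ sin²2θ/(4u^{3/2}),  u = L² − r² sin²θ = 0.108036 m².
Substituting r = 0.0889 m, L = 0.3337 m, θ = 139.6°: d²x/dθ² = +0.063428 m.
a = ω²·d²x/dθ² = (27.3)²·(+0.063428) = +47.272 m/s²;  |a| = 47.272 m/s².

47.3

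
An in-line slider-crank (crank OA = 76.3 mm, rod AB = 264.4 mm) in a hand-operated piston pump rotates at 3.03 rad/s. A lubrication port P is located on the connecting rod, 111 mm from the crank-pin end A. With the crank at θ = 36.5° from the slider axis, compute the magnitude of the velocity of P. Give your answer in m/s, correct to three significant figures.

0.186

ω = 3.03 rad/s.  Crank-pin speed |V_A| = rω = 0.23119 m/s, perpendicular to OA.
Rod angle: sinφ = −(r/L) sinθ ⇒ φ = -9.884°; ω_rod = −rω cosθ/√(L²−r²sin²θ) = -0.71348 rad/s.
V_P = V_A + ω_rod × AP, with AP = 0.111 m along the rod.
Components: V_Px = −rω sinθ − a·ω_rod·sinφ = -0.15111 m/s;  V_Py = rω cosθ + a·ω_rod·cosφ = +0.10782 m/s.
|V_P| = √(V_Px² + V_Py²) = 0.18563 m/s.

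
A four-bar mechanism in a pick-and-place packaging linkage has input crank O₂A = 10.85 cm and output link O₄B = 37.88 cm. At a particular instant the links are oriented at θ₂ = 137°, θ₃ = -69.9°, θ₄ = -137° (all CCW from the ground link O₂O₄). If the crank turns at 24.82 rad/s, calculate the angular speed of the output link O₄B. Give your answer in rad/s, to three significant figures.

ω₂ = 24.82 rad/s
Differentiating the loop-closure r₂e^{iθ₂}+r₃e^{iθ₃}=r₁+r₄e^{iθ₄} gives r₂ω₂e^{iθ₂}+r₃ω₃e^{iθ₃}=r₄ω₄e^{iθ₄}.
Eliminating the other unknown: ω₄ = r₂ω₂ sin(θ₂−θ₃) / [r₄ sin(θ₄−θ₃)].
Numerator sine = -0.45243; denominator sine = -0.92119.
Result = 0.1085·24.82·(-0.45243) / (0.3788·(-0.92119)) = +3.4916 rad/s; magnitude 3.4916 rad/s.

3.49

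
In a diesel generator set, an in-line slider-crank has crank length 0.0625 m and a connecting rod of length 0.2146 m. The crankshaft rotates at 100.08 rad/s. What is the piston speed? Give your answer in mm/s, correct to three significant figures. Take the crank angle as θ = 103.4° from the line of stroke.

5660

ω = 100.1 rad/s
For an in-line slider-crank, x = r cosθ + √(L² − r² sin²θ), so v = −rω sinθ·[1 + r cosθ/√(L² − r² sin²θ)].
With r = 0.0625 m, L = 0.2146 m, θ = 103.4°: √(L² − r² sin²θ) = 0.20581 m.
v = −0.0625·100.1·0.97278·[1 + 0.0625·-0.23175/0.20581] = -5.6565 m/s.
|v| = 5.6565 m/s = 5656.5 mm/s.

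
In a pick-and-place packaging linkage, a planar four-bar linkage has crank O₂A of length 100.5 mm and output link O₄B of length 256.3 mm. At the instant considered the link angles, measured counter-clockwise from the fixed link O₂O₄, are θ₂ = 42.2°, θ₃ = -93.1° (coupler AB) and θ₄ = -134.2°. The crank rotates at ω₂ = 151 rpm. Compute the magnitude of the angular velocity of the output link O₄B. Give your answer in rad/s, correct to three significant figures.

6.63

ω₂ = 15.81 rad/s (from 151 rpm).
Differentiating the loop-closure r₂e^{iθ₂}+r₃e^{iθ₃}=r₁+r₄e^{iθ₄} gives r₂ω₂e^{iθ₂}+r₃ω₃e^{iθ₃}=r₄ω₄e^{iθ₄}.
Eliminating the other unknown: ω₄ = r₂ω₂ sin(θ₂−θ₃) / [r₄ sin(θ₄−θ₃)].
Numerator sine = +0.70339; denominator sine = -0.65738.
Result = 0.1005·15.81·(+0.70339) / (0.2563·(-0.65738)) = -6.6345 rad/s; magnitude 6.6345 rad/s.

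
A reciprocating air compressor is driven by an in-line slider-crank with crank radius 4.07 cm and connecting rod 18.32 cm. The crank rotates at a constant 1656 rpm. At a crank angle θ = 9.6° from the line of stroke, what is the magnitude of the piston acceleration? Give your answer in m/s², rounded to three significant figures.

1460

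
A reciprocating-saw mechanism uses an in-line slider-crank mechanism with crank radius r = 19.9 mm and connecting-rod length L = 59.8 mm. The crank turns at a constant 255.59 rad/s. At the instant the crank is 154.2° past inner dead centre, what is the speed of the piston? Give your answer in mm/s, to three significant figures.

ω = 255.6 rad/s
For an in-line slider-crank, x = r cosθ + √(L² − r² sin²θ), so v = −rω sinθ·[1 + r cosθ/√(L² − r² sin²θ)].
With r = 0.0199 m, L = 0.0598 m, θ = 154.2°: √(L² − r² sin²θ) = 0.059169 m.
v = −0.0199·255.6·0.43523·[1 + 0.0199·-0.90032/0.059169] = -1.5434 m/s.
|v| = 1.5434 m/s = 1543.4 mm/s.

1540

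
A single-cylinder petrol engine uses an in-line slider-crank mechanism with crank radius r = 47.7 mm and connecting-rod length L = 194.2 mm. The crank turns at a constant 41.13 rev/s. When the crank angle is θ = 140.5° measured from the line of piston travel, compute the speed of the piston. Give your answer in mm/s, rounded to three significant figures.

ω = 2π·41.1 = 258.4 rad/s
For an in-line slider-crank, x = r cosθ + √(L² − r² sin²θ), so v = −rω sinθ·[1 + r cosθ/√(L² − r² sin²θ)].
With r = 0.0477 m, L = 0.1942 m, θ = 140.5°: √(L² − r² sin²θ) = 0.19182 m.
v = −0.0477·258.4·0.63608·[1 + 0.0477·-0.77162/0.19182] = -6.3364 m/s.
|v| = 6.3364 m/s = 6336.4 mm/s.

6340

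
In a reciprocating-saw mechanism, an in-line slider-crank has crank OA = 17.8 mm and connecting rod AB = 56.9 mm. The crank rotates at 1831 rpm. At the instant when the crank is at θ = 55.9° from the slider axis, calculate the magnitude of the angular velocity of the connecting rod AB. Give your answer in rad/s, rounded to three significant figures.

ω = 191.7 rad/s (converted from 1831 rpm).
The rod makes angle φ with the slider axis where L sinφ = r sinθ; differentiating, L cosφ·φ̇ = r ω cosθ.
L cosφ = √(L² − r² sin²θ) = 0.054958 m.
|ω_rod| = r ω |cosθ| / √(L² − r² sin²θ) = 0.0178·191.7·0.56064/0.054958 = 34.817 rad/s.

34.8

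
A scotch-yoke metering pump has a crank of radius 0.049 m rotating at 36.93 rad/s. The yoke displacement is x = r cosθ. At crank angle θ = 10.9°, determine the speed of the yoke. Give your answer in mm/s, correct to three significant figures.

ω = 36.93 rad/s
x = r cosθ ⇒ ẋ = −rω sinθ.
|v| = rω|sinθ| = 0.049·36.93·|sin 10.9°| = 0.34218 m/s = 342.18 mm/s.

342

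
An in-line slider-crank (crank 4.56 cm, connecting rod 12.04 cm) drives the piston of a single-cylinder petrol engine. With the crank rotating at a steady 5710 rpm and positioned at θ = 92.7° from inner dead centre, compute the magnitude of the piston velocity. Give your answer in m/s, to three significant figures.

26.7

ω = 2π·5710/60 = 597.9 rad/s
For an in-line slider-crank, x = r cosθ + √(L² − r² sin²θ), so v = −rω sinθ·[1 + r cosθ/√(L² − r² sin²θ)].
With r = 0.0456 m, L = 0.1204 m, θ = 92.7°: √(L² − r² sin²θ) = 0.11145 m.
v = −0.0456·597.9·0.99889·[1 + 0.0456·-0.04711/0.11145] = -26.711 m/s.
|v| = 26.711 m/s.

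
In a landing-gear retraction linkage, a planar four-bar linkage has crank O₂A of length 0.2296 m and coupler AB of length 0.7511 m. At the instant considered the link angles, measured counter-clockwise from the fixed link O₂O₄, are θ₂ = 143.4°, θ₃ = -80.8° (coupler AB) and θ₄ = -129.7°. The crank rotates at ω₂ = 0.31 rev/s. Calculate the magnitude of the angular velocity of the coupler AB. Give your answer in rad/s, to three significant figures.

0.789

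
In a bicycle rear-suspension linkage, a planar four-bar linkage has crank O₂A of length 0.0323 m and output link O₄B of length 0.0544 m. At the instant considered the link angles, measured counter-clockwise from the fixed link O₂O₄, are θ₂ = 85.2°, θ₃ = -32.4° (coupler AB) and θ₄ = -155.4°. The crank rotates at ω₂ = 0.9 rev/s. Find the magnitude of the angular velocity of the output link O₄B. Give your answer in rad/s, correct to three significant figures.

3.55

ω₂ = 5.655 rad/s (from 0.9 rev/s).
Differentiating the loop-closure r₂e^{iθ₂}+r₃e^{iθ₃}=r₁+r₄e^{iθ₄} gives r₂ω₂e^{iθ₂}+r₃ω₃e^{iθ₃}=r₄ω₄e^{iθ₄}.
Eliminating the other unknown: ω₄ = r₂ω₂ sin(θ₂−θ₃) / [r₄ sin(θ₄−θ₃)].
Numerator sine = +0.88620; denominator sine = -0.83867.
Result = 0.0323·5.655·(+0.88620) / (0.0544·(-0.83867)) = -3.5479 rad/s; magnitude 3.5479 rad/s.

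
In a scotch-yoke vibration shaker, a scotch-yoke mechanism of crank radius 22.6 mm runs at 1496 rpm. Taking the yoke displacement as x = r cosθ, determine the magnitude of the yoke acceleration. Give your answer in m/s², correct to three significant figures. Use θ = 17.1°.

530

ω = 156.7 rad/s (from 1496 rpm).
x = r cosθ ⇒ ẍ = −rω² cosθ (ω constant).
|a| = rω²|cosθ| = 0.0226·(156.7)²·|cos 17.1°| = 530.14 m/s².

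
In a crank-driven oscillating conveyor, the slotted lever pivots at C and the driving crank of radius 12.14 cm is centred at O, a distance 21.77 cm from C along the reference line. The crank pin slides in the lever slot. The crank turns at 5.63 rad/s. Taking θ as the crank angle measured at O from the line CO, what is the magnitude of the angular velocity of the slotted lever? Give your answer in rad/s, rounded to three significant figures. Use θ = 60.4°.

ω = 5.63 rad/s
Crank pin A relative to C: A = (d + r cosθ, r sinθ); lever angle φ = atan2(r sinθ, d + r cosθ).
Differentiating tanφ: φ̇ = rω(d cosθ + r)/(d² + r² + 2dr cosθ).
d² + r² + 2dr cosθ = |CA|² = 0.0882398 m²;  d cosθ + r = +0.22893 m.
|ω_lever| = |0.1214·5.63·+0.22893| / 0.0882398 = 1.7732 rad/s.

1.77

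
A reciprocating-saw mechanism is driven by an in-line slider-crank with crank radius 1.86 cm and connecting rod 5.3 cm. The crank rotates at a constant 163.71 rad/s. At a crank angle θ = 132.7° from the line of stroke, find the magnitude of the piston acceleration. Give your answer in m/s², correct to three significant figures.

ω = 163.7 rad/s
x(θ) = r cosθ + √(L² − r² sin²θ); with ω constant, a = ω²·d²x/dθ².
d²x/dθ² = −r cosθ − r²(cos2θ)/√u − r⁴ sin²2θ/(4u^{3/2}),  u = L² − r² sin²θ = 0.00262215 m².
Substituting r = 0.0186 m, L = 0.053 m, θ = 132.7°: d²x/dθ² = +0.012934 m.
a = ω²·d²x/dθ² = (163.7)²·(+0.012934) = +346.65 m/s²;  |a| = 346.65 m/s².

347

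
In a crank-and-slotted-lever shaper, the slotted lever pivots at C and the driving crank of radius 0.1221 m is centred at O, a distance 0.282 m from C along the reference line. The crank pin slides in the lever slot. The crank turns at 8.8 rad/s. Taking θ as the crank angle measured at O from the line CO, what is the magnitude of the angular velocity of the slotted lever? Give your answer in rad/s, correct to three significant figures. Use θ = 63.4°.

2.13

ω = 8.8 rad/s
Crank pin A relative to C: A = (d + r cosθ, r sinθ); lever angle φ = atan2(r sinθ, d + r cosθ).
Differentiating tanφ: φ̇ = rω(d cosθ + r)/(d² + r² + 2dr cosθ).
d² + r² + 2dr cosθ = |CA|² = 0.125267 m²;  d cosθ + r = +0.24837 m.
|ω_lever| = |0.1221·8.8·+0.24837| / 0.125267 = 2.1304 rad/s.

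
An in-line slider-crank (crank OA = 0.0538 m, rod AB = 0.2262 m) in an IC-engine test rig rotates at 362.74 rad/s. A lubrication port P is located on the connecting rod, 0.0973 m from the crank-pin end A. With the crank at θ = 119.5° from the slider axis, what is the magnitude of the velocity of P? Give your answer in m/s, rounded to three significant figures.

17.0

ω = 362.7 rad/s.  Crank-pin speed |V_A| = rω = 19.515 m/s, perpendicular to OA.
Rod angle: sinφ = −(r/L) sinθ ⇒ φ = -11.947°; ω_rod = −rω cosθ/√(L²−r²sin²θ) = +43.424 rad/s.
V_P = V_A + ω_rod × AP, with AP = 0.0973 m along the rod.
Components: V_Px = −rω sinθ − a·ω_rod·sinφ = -16.111 m/s;  V_Py = rω cosθ + a·ω_rod·cosφ = -5.4762 m/s.
|V_P| = √(V_Px² + V_Py²) = 17.016 m/s.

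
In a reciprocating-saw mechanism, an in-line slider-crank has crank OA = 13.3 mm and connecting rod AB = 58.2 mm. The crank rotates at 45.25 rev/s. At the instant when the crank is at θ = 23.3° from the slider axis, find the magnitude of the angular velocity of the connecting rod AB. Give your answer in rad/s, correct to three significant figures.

ω = 284.3 rad/s (converted from 45.25 rev/s).
The rod makes angle φ with the slider axis where L sinφ = r sinθ; differentiating, L cosφ·φ̇ = r ω cosθ.
L cosφ = √(L² − r² sin²θ) = 0.057962 m.
|ω_rod| = r ω |cosθ| / √(L² − r² sin²θ) = 0.0133·284.3·0.91845/0.057962 = 59.919 rad/s.

59.9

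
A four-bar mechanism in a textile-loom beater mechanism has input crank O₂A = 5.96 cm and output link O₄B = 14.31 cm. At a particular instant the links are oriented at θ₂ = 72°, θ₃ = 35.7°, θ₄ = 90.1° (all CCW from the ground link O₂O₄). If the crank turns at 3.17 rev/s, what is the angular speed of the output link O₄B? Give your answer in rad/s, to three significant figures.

6.04

ω₂ = 19.92 rad/s (from 3.17 rev/s).
Differentiating the loop-closure r₂e^{iθ₂}+r₃e^{iθ₃}=r₁+r₄e^{iθ₄} gives r₂ω₂e^{iθ₂}+r₃ω₃e^{iθ₃}=r₄ω₄e^{iθ₄}.
Eliminating the other unknown: ω₄ = r₂ω₂ sin(θ₂−θ₃) / [r₄ sin(θ₄−θ₃)].
Numerator sine = +0.59201; denominator sine = +0.81310.
Result = 0.0596·19.92·(+0.59201) / (0.1431·(+0.81310)) = +6.0399 rad/s; magnitude 6.0399 rad/s.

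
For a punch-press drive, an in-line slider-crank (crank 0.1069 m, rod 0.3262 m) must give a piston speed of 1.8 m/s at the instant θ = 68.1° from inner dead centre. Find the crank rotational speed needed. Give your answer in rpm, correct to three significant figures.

For an in-line slider-crank, |v_piston| = rω|sinθ|·[1 + r cosθ/√(L² − r² sin²θ)].
With r = 0.1069 m, L = 0.3262 m, θ = 68.1°: the bracketed kinematic factor |dx/dθ| = 0.11191 m.
ω = v/|dx/dθ| = 1.8/0.11191 = 16.084 rad/s.
N = 60ω/(2π) = 153.59 rpm.

154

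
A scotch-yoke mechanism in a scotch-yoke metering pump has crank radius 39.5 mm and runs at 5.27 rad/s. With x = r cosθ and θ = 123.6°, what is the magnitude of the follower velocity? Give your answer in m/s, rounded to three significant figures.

0.173

ω = 5.27 rad/s
x = r cosθ ⇒ ẋ = −rω sinθ.
|v| = rω|sinθ| = 0.0395·5.27·|sin 123.6°| = 0.17339 m/s.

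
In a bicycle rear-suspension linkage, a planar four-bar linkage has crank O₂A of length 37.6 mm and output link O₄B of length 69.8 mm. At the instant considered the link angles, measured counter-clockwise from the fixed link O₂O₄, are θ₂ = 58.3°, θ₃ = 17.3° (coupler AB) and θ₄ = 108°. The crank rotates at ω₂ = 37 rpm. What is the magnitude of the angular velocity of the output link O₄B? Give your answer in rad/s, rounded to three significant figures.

1.37

ω₂ = 3.875 rad/s (from 37 rpm).
Differentiating the loop-closure r₂e^{iθ₂}+r₃e^{iθ₃}=r₁+r₄e^{iθ₄} gives r₂ω₂e^{iθ₂}+r₃ω₃e^{iθ₃}=r₄ω₄e^{iθ₄}.
Eliminating the other unknown: ω₄ = r₂ω₂ sin(θ₂−θ₃) / [r₄ sin(θ₄−θ₃)].
Numerator sine = +0.65606; denominator sine = +0.99993.
Result = 0.0376·3.875·(+0.65606) / (0.0698·(+0.99993)) = +1.3694 rad/s; magnitude 1.3694 rad/s.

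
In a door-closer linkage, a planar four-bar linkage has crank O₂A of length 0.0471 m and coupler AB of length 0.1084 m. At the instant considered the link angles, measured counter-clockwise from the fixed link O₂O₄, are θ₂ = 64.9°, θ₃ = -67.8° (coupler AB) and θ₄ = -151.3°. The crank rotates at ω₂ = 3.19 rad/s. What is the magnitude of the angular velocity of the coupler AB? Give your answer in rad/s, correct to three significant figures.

0.824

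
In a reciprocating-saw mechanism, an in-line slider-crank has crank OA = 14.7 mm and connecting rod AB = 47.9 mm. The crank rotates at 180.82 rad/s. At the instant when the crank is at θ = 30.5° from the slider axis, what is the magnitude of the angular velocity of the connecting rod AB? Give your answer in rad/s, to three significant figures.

ω = 180.8 rad/s
The rod makes angle φ with the slider axis where L sinφ = r sinθ; differentiating, L cosφ·φ̇ = r ω cosθ.
L cosφ = √(L² − r² sin²θ) = 0.047315 m.
|ω_rod| = r ω |cosθ| / √(L² − r² sin²θ) = 0.0147·180.8·0.86163/0.047315 = 48.404 rad/s.

48.4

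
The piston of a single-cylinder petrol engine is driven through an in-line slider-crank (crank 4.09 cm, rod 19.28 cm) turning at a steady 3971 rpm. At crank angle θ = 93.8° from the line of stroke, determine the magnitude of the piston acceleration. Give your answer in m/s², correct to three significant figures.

1990

ω = 2π·3971/60 = 415.8 rad/s
x(θ) = r cosθ + √(L² − r² sin²θ); with ω constant, a = ω²·d²x/dθ².
d²x/dθ² = −r cosθ − r²(cos2θ)/√u − r⁴ sin²2θ/(4u^{3/2}),  u = L² − r² sin²θ = 0.0355064 m².
Substituting r = 0.0409 m, L = 0.1928 m, θ = 93.8°: d²x/dθ² = +0.011508 m.
a = ω²·d²x/dθ² = (415.8)²·(+0.011508) = +1990.1 m/s²;  |a| = 1990.1 m/s².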